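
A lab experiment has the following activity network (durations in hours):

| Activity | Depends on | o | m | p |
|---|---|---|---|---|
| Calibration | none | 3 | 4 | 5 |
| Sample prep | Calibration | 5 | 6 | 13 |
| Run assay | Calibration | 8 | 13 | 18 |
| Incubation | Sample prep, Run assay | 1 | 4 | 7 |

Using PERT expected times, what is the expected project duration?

21 hours

te_Calibration = (3 + 4·4 + 5)/6 = 24/6 = 4
te_Sample prep = (5 + 4·6 + 13)/6 = 42/6 = 7
te_Run assay = (8 + 4·13 + 18)/6 = 78/6 = 13
te_Incubation = (1 + 4·4 + 7)/6 = 24/6 = 4

Forward pass:
ES_Calibration = 0; EF_Calibration = 4
ES_Sample prep = 4; EF_Sample prep = 4+7 = 11
ES_Run assay = 4; EF_Run assay = 4+13 = 17
ES_Incubation = max(EF_Sample prep=11, EF_Run assay=17) = 17; EF_Incubation = 17+4 = 21
Expected project duration μ = 21 hours. Critical path: Calibration → Run assay → Incubation.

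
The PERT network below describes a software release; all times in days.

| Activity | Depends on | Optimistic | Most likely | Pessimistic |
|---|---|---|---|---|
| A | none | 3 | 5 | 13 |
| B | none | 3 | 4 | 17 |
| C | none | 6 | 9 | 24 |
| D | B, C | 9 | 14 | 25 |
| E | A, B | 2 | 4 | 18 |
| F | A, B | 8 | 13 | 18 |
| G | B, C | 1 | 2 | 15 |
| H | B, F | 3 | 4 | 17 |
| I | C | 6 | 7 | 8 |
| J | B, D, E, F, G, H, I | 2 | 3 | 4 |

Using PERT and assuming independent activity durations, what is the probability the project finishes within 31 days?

te_A = (3 + 4·5 + 13)/6 = 36/6 = 6; σ²_A = ((13−3)/6)² = 2.778
te_B = (3 + 4·4 + 17)/6 = 36/6 = 6; σ²_B = ((17−3)/6)² = 5.444
te_C = (6 + 4·9 + 24)/6 = 66/6 = 11; σ²_C = ((24−6)/6)² = 9.000
te_D = (9 + 4·14 + 25)/6 = 90/6 = 15; σ²_D = ((25−9)/6)² = 7.111
te_E = (2 + 4·4 + 18)/6 = 36/6 = 6; σ²_E = ((18−2)/6)² = 7.111
te_F = (8 + 4·13 + 18)/6 = 78/6 = 13; σ²_F = ((18−8)/6)² = 2.778
te_G = (1 + 4·2 + 15)/6 = 24/6 = 4; σ²_G = ((15−1)/6)² = 5.444
te_H = (3 + 4·4 + 17)/6 = 36/6 = 6; σ²_H = ((17−3)/6)² = 5.444
te_I = (6 + 4·7 + 8)/6 = 42/6 = 7; σ²_I = ((8−6)/6)² = 0.111
te_J = (2 + 4·3 + 4)/6 = 18/6 = 3; σ²_J = ((4−2)/6)² = 0.111

Forward pass:
ES_A = 0; EF_A = 6
ES_B = 0; EF_B = 6
ES_C = 0; EF_C = 11
ES_D = max(EF_B=6, EF_C=11) = 11; EF_D = 11+15 = 26
ES_E = max(EF_A=6, EF_B=6) = 6; EF_E = 6+6 = 12
ES_F = max(EF_A=6, EF_B=6) = 6; EF_F = 6+13 = 19
ES_G = max(EF_B=6, EF_C=11) = 11; EF_G = 11+4 = 15
ES_H = max(EF_B=6, EF_F=19) = 19; EF_H = 19+6 = 25
ES_I = 11; EF_I = 11+7 = 18
ES_J = max(EF_B=6, EF_D=26, EF_E=12, EF_F=19, EF_G=15, EF_H=25, EF_I=18) = 26; EF_J = 26+3 = 29
Expected project duration μ = 29 days. Critical path: C → D → J.

Variance along critical path = 9.000 + 7.111 + 0.111 = 16.222; σ = √16.222 = 4.028 days.
Z = (31 − 29) / 4.028 = 0.497
P(T ≤ 31) = Φ(0.497) ≈ 0.690

0.690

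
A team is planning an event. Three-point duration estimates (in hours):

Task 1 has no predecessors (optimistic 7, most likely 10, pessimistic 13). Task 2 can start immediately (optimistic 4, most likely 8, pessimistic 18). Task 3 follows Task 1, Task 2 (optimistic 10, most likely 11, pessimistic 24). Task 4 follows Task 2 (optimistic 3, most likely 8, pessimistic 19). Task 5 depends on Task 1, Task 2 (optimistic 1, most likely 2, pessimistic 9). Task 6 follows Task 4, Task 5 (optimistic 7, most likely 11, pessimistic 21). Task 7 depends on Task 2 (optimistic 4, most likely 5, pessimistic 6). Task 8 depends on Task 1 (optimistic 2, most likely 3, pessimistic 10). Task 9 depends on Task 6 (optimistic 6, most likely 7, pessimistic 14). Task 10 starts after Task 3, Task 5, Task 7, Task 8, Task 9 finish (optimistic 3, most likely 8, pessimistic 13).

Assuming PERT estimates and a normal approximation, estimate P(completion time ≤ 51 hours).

0.854

te_Task 1 = (7 + 4·10 + 13)/6 = 60/6 = 10; σ²_Task 1 = ((13−7)/6)² = 1.000
te_Task 2 = (4 + 4·8 + 18)/6 = 54/6 = 9; σ²_Task 2 = ((18−4)/6)² = 5.444
te_Task 3 = (10 + 4·11 + 24)/6 = 78/6 = 13; σ²_Task 3 = ((24−10)/6)² = 5.444
te_Task 4 = (3 + 4·8 + 19)/6 = 54/6 = 9; σ²_Task 4 = ((19−3)/6)² = 7.111
te_Task 5 = (1 + 4·2 + 9)/6 = 18/6 = 3; σ²_Task 5 = ((9−1)/6)² = 1.778
te_Task 6 = (7 + 4·11 + 21)/6 = 72/6 = 12; σ²_Task 6 = ((21−7)/6)² = 5.444
te_Task 7 = (4 + 4·5 + 6)/6 = 30/6 = 5; σ²_Task 7 = ((6−4)/6)² = 0.111
te_Task 8 = (2 + 4·3 + 10)/6 = 24/6 = 4; σ²_Task 8 = ((10−2)/6)² = 1.778
te_Task 9 = (6 + 4·7 + 14)/6 = 48/6 = 8; σ²_Task 9 = ((14−6)/6)² = 1.778
te_Task 10 = (3 + 4·8 + 13)/6 = 48/6 = 8; σ²_Task 10 = ((13−3)/6)² = 2.778

Forward pass:
ES_Task 1 = 0; EF_Task 1 = 10
ES_Task 2 = 0; EF_Task 2 = 9
ES_Task 3 = max(EF_Task 1=10, EF_Task 2=9) = 10; EF_Task 3 = 10+13 = 23
ES_Task 4 = 9; EF_Task 4 = 9+9 = 18
ES_Task 5 = max(EF_Task 1=10, EF_Task 2=9) = 10; EF_Task 5 = 10+3 = 13
ES_Task 6 = max(EF_Task 4=18, EF_Task 5=13) = 18; EF_Task 6 = 18+12 = 30
ES_Task 7 = 9; EF_Task 7 = 9+5 = 14
ES_Task 8 = 10; EF_Task 8 = 10+4 = 14
ES_Task 9 = 30; EF_Task 9 = 30+8 = 38
ES_Task 10 = max(EF_Task 3=23, EF_Task 5=13, EF_Task 7=14, EF_Task 8=14, EF_Task 9=38) = 38; EF_Task 10 = 38+8 = 46
Expected project duration μ = 46 hours. Critical path: Task 2 → Task 4 → Task 6 → Task 9 → Task 10.

Variance along critical path = 5.444 + 7.111 + 5.444 + 1.778 + 2.778 = 22.556; σ = √22.556 = 4.749 hours.
Z = (51 − 46) / 4.749 = 1.053
P(T ≤ 51) = Φ(1.053) ≈ 0.854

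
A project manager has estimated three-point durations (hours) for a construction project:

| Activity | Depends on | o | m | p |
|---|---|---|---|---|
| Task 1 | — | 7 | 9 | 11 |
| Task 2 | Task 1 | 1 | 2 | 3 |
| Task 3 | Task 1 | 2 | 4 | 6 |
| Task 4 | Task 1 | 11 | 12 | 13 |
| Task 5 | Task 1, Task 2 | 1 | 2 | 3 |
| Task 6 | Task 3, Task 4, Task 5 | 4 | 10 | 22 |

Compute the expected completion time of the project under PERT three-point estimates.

32 hours

te_Task 1 = (7 + 4·9 + 11)/6 = 54/6 = 9
te_Task 2 = (1 + 4·2 + 3)/6 = 12/6 = 2
te_Task 3 = (2 + 4·4 + 6)/6 = 24/6 = 4
te_Task 4 = (11 + 4·12 + 13)/6 = 72/6 = 12
te_Task 5 = (1 + 4·2 + 3)/6 = 12/6 = 2
te_Task 6 = (4 + 4·10 + 22)/6 = 66/6 = 11

Forward pass:
ES_Task 1 = 0; EF_Task 1 = 9
ES_Task 2 = 9; EF_Task 2 = 9+2 = 11
ES_Task 3 = 9; EF_Task 3 = 9+4 = 13
ES_Task 4 = 9; EF_Task 4 = 9+12 = 21
ES_Task 5 = max(EF_Task 1=9, EF_Task 2=11) = 11; EF_Task 5 = 11+2 = 13
ES_Task 6 = max(EF_Task 3=13, EF_Task 4=21, EF_Task 5=13) = 21; EF_Task 6 = 21+11 = 32
Expected project duration μ = 32 hours. Critical path: Task 1 → Task 4 → Task 6.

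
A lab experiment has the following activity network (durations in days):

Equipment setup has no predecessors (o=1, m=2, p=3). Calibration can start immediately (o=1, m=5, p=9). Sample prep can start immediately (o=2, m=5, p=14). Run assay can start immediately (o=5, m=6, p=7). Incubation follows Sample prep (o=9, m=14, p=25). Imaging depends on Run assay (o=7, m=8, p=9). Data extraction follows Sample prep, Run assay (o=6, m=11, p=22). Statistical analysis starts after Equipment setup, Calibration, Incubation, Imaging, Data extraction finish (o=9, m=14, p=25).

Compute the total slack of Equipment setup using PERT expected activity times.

te_Equipment setup = (1 + 4·2 + 3)/6 = 12/6 = 2
te_Calibration = (1 + 4·5 + 9)/6 = 30/6 = 5
te_Sample prep = (2 + 4·5 + 14)/6 = 36/6 = 6
te_Run assay = (5 + 4·6 + 7)/6 = 36/6 = 6
te_Incubation = (9 + 4·14 + 25)/6 = 90/6 = 15
te_Imaging = (7 + 4·8 + 9)/6 = 48/6 = 8
te_Data extraction = (6 + 4·11 + 22)/6 = 72/6 = 12
te_Statistical analysis = (9 + 4·14 + 25)/6 = 90/6 = 15

Forward pass:
ES_Equipment setup = 0; EF_Equipment setup = 2
ES_Calibration = 0; EF_Calibration = 5
ES_Sample prep = 0; EF_Sample prep = 6
ES_Run assay = 0; EF_Run assay = 6
ES_Incubation = 6; EF_Incubation = 6+15 = 21
ES_Imaging = 6; EF_Imaging = 6+8 = 14
ES_Data extraction = max(EF_Sample prep=6, EF_Run assay=6) = 6; EF_Data extraction = 6+12 = 18
ES_Statistical analysis = max(EF_Equipment setup=2, EF_Calibration=5, EF_Incubation=21, EF_Imaging=14, EF_Data extraction=18) = 21; EF_Statistical analysis = 21+15 = 36
Expected project duration μ = 36 days. Critical path: Sample prep → Incubation → Statistical analysis.

Backward pass:
LF_Statistical analysis = 36; LS_Statistical analysis = 36−15 = 21
LF_Data extraction = LS_Statistical analysis = 21; LS_Data extraction = 21−12 = 9
LF_Imaging = LS_Statistical analysis = 21; LS_Imaging = 21−8 = 13
LF_Incubation = LS_Statistical analysis = 21; LS_Incubation = 21−15 = 6
LF_Run assay = min(LS_Imaging=13, LS_Data extraction=9) = 9; LS_Run assay = 9−6 = 3
LF_Sample prep = min(LS_Incubation=6, LS_Data extraction=9) = 6; LS_Sample prep = 6−6 = 0
LF_Calibration = LS_Statistical analysis = 21; LS_Calibration = 21−5 = 16
LF_Equipment setup = LS_Statistical analysis = 21; LS_Equipment setup = 21−2 = 19
Slack_Equipment setup = LS_Equipment setup − ES_Equipment setup = 19 − 0 = 19

19 days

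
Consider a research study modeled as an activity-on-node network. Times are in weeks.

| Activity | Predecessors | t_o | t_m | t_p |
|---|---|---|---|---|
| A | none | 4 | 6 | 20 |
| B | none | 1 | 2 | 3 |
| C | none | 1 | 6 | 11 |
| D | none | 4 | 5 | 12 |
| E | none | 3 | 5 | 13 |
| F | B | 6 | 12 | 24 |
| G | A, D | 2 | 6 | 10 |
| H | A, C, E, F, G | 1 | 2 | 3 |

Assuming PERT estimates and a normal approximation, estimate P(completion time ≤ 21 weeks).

0.906

te_A = (4 + 4·6 + 20)/6 = 48/6 = 8; σ²_A = ((20−4)/6)² = 7.111
te_B = (1 + 4·2 + 3)/6 = 12/6 = 2; σ²_B = ((3−1)/6)² = 0.111
te_C = (1 + 4·6 + 11)/6 = 36/6 = 6; σ²_C = ((11−1)/6)² = 2.778
te_D = (4 + 4·5 + 12)/6 = 36/6 = 6; σ²_D = ((12−4)/6)² = 1.778
te_E = (3 + 4·5 + 13)/6 = 36/6 = 6; σ²_E = ((13−3)/6)² = 2.778
te_F = (6 + 4·12 + 24)/6 = 78/6 = 13; σ²_F = ((24−6)/6)² = 9.000
te_G = (2 + 4·6 + 10)/6 = 36/6 = 6; σ²_G = ((10−2)/6)² = 1.778
te_H = (1 + 4·2 + 3)/6 = 12/6 = 2; σ²_H = ((3−1)/6)² = 0.111

Forward pass:
ES_A = 0; EF_A = 8
ES_B = 0; EF_B = 2
ES_C = 0; EF_C = 6
ES_D = 0; EF_D = 6
ES_E = 0; EF_E = 6
ES_F = 2; EF_F = 2+13 = 15
ES_G = max(EF_A=8, EF_D=6) = 8; EF_G = 8+6 = 14
ES_H = max(EF_A=8, EF_C=6, EF_E=6, EF_F=15, EF_G=14) = 15; EF_H = 15+2 = 17
Expected project duration μ = 17 weeks. Critical path: B → F → H.

Variance along critical path = 0.111 + 9.000 + 0.111 = 9.222; σ = √9.222 = 3.037 weeks.
Z = (21 − 17) / 3.037 = 1.317
P(T ≤ 21) = Φ(1.317) ≈ 0.906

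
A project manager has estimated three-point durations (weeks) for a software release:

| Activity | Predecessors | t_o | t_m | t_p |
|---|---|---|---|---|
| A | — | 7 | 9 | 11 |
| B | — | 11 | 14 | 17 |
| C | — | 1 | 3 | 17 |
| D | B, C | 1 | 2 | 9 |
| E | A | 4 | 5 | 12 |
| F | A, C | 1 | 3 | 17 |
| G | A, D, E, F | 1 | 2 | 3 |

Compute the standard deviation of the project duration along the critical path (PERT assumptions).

te_A = (7 + 4·9 + 11)/6 = 54/6 = 9; σ²_A = ((11−7)/6)² = 0.444
te_B = (11 + 4·14 + 17)/6 = 84/6 = 14; σ²_B = ((17−11)/6)² = 1.000
te_C = (1 + 4·3 + 17)/6 = 30/6 = 5; σ²_C = ((17−1)/6)² = 7.111
te_D = (1 + 4·2 + 9)/6 = 18/6 = 3; σ²_D = ((9−1)/6)² = 1.778
te_E = (4 + 4·5 + 12)/6 = 36/6 = 6; σ²_E = ((12−4)/6)² = 1.778
te_F = (1 + 4·3 + 17)/6 = 30/6 = 5; σ²_F = ((17−1)/6)² = 7.111
te_G = (1 + 4·2 + 3)/6 = 12/6 = 2; σ²_G = ((3−1)/6)² = 0.111

Forward pass:
ES_A = 0; EF_A = 9
ES_B = 0; EF_B = 14
ES_C = 0; EF_C = 5
ES_D = max(EF_B=14, EF_C=5) = 14; EF_D = 14+3 = 17
ES_E = 9; EF_E = 9+6 = 15
ES_F = max(EF_A=9, EF_C=5) = 9; EF_F = 9+5 = 14
ES_G = max(EF_A=9, EF_D=17, EF_E=15, EF_F=14) = 17; EF_G = 17+2 = 19
Expected project duration μ = 19 weeks. Critical path: B → D → G.

Variance along critical path = 1.000 + 1.778 + 0.111 = 2.889
σ = √2.889 = 1.700 weeks

1.70 weeks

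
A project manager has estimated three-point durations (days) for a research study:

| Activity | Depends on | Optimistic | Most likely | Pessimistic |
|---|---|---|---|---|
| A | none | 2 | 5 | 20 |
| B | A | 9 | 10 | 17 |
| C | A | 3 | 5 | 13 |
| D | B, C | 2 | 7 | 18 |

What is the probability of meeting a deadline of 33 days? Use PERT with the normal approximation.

te_A = (2 + 4·5 + 20)/6 = 42/6 = 7; σ²_A = ((20−2)/6)² = 9.000
te_B = (9 + 4·10 + 17)/6 = 66/6 = 11; σ²_B = ((17−9)/6)² = 1.778
te_C = (3 + 4·5 + 13)/6 = 36/6 = 6; σ²_C = ((13−3)/6)² = 2.778
te_D = (2 + 4·7 + 18)/6 = 48/6 = 8; σ²_D = ((18−2)/6)² = 7.111

Forward pass:
ES_A = 0; EF_A = 7
ES_B = 7; EF_B = 7+11 = 18
ES_C = 7; EF_C = 7+6 = 13
ES_D = max(EF_B=18, EF_C=13) = 18; EF_D = 18+8 = 26
Expected project duration μ = 26 days. Critical path: A → B → D.

Variance along critical path = 9.000 + 1.778 + 7.111 = 17.889; σ = √17.889 = 4.230 days.
Z = (33 − 26) / 4.230 = 1.655
P(T ≤ 33) = Φ(1.655) ≈ 0.951

0.951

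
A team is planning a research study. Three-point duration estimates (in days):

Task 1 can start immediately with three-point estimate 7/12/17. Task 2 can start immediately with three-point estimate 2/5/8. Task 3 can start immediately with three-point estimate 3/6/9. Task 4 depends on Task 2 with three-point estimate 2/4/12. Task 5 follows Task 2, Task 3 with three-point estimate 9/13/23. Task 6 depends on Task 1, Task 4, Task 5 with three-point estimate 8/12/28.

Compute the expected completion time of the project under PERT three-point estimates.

te_Task 1 = (7 + 4·12 + 17)/6 = 72/6 = 12
te_Task 2 = (2 + 4·5 + 8)/6 = 30/6 = 5
te_Task 3 = (3 + 4·6 + 9)/6 = 36/6 = 6
te_Task 4 = (2 + 4·4 + 12)/6 = 30/6 = 5
te_Task 5 = (9 + 4·13 + 23)/6 = 84/6 = 14
te_Task 6 = (8 + 4·12 + 28)/6 = 84/6 = 14

Forward pass:
ES_Task 1 = 0; EF_Task 1 = 12
ES_Task 2 = 0; EF_Task 2 = 5
ES_Task 3 = 0; EF_Task 3 = 6
ES_Task 4 = 5; EF_Task 4 = 5+5 = 10
ES_Task 5 = max(EF_Task 2=5, EF_Task 3=6) = 6; EF_Task 5 = 6+14 = 20
ES_Task 6 = max(EF_Task 1=12, EF_Task 4=10, EF_Task 5=20) = 20; EF_Task 6 = 20+14 = 34
Expected project duration μ = 34 days. Critical path: Task 3 → Task 5 → Task 6.

34 days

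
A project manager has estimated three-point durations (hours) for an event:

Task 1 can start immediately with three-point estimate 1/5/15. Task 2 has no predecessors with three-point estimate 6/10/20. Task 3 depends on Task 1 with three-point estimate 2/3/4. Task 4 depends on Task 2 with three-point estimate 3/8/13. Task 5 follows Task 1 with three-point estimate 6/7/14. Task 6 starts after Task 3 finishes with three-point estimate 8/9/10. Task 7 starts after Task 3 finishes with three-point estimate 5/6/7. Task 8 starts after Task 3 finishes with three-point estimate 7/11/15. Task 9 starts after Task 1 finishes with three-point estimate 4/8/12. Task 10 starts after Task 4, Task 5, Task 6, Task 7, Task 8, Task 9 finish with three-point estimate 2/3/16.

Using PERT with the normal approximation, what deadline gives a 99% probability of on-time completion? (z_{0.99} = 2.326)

te_Task 1 = (1 + 4·5 + 15)/6 = 36/6 = 6; σ²_Task 1 = ((15−1)/6)² = 5.444
te_Task 2 = (6 + 4·10 + 20)/6 = 66/6 = 11; σ²_Task 2 = ((20−6)/6)² = 5.444
te_Task 3 = (2 + 4·3 + 4)/6 = 18/6 = 3; σ²_Task 3 = ((4−2)/6)² = 0.111
te_Task 4 = (3 + 4·8 + 13)/6 = 48/6 = 8; σ²_Task 4 = ((13−3)/6)² = 2.778
te_Task 5 = (6 + 4·7 + 14)/6 = 48/6 = 8; σ²_Task 5 = ((14−6)/6)² = 1.778
te_Task 6 = (8 + 4·9 + 10)/6 = 54/6 = 9; σ²_Task 6 = ((10−8)/6)² = 0.111
te_Task 7 = (5 + 4·6 + 7)/6 = 36/6 = 6; σ²_Task 7 = ((7−5)/6)² = 0.111
te_Task 8 = (7 + 4·11 + 15)/6 = 66/6 = 11; σ²_Task 8 = ((15−7)/6)² = 1.778
te_Task 9 = (4 + 4·8 + 12)/6 = 48/6 = 8; σ²_Task 9 = ((12−4)/6)² = 1.778
te_Task 10 = (2 + 4·3 + 16)/6 = 30/6 = 5; σ²_Task 10 = ((16−2)/6)² = 5.444

Forward pass:
ES_Task 1 = 0; EF_Task 1 = 6
ES_Task 2 = 0; EF_Task 2 = 11
ES_Task 3 = 6; EF_Task 3 = 6+3 = 9
ES_Task 4 = 11; EF_Task 4 = 11+8 = 19
ES_Task 5 = 6; EF_Task 5 = 6+8 = 14
ES_Task 6 = 9; EF_Task 6 = 9+9 = 18
ES_Task 7 = 9; EF_Task 7 = 9+6 = 15
ES_Task 8 = 9; EF_Task 8 = 9+11 = 20
ES_Task 9 = 6; EF_Task 9 = 6+8 = 14
ES_Task 10 = max(EF_Task 4=19, EF_Task 5=14, EF_Task 6=18, EF_Task 7=15, EF_Task 8=20, EF_Task 9=14) = 20; EF_Task 10 = 20+5 = 25
Expected project duration μ = 25 hours. Critical path: Task 1 → Task 3 → Task 8 → Task 10.

Variance along critical path = 5.444 + 0.111 + 1.778 + 5.444 = 12.778; σ = 3.575 hours.
D = μ + z·σ = 25 + 2.326·3.575 = 33.3 hours

33.3 hours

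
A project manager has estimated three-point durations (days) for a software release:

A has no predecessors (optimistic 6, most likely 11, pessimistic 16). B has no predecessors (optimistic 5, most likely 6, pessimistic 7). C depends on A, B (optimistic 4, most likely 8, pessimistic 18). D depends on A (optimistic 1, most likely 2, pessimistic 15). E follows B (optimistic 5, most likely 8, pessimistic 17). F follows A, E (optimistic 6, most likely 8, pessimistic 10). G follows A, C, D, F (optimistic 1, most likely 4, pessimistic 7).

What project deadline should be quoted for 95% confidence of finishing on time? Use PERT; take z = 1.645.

te_A = (6 + 4·11 + 16)/6 = 66/6 = 11; σ²_A = ((16−6)/6)² = 2.778
te_B = (5 + 4·6 + 7)/6 = 36/6 = 6; σ²_B = ((7−5)/6)² = 0.111
te_C = (4 + 4·8 + 18)/6 = 54/6 = 9; σ²_C = ((18−4)/6)² = 5.444
te_D = (1 + 4·2 + 15)/6 = 24/6 = 4; σ²_D = ((15−1)/6)² = 5.444
te_E = (5 + 4·8 + 17)/6 = 54/6 = 9; σ²_E = ((17−5)/6)² = 4.000
te_F = (6 + 4·8 + 10)/6 = 48/6 = 8; σ²_F = ((10−6)/6)² = 0.444
te_G = (1 + 4·4 + 7)/6 = 24/6 = 4; σ²_G = ((7−1)/6)² = 1.000

Forward pass:
ES_A = 0; EF_A = 11
ES_B = 0; EF_B = 6
ES_C = max(EF_A=11, EF_B=6) = 11; EF_C = 11+9 = 20
ES_D = 11; EF_D = 11+4 = 15
ES_E = 6; EF_E = 6+9 = 15
ES_F = max(EF_A=11, EF_E=15) = 15; EF_F = 15+8 = 23
ES_G = max(EF_A=11, EF_C=20, EF_D=15, EF_F=23) = 23; EF_G = 23+4 = 27
Expected project duration μ = 27 days. Critical path: B → E → F → G.

Variance along critical path = 0.111 + 4.000 + 0.444 + 1.000 = 5.556; σ = 2.357 days.
D = μ + z·σ = 27 + 1.645·2.357 = 30.9 days

30.9 days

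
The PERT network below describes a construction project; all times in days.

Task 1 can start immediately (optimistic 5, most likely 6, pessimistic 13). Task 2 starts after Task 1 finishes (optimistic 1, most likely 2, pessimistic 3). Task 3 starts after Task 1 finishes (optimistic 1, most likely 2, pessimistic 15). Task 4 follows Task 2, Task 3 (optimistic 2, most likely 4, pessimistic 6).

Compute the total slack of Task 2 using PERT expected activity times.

2 days

te_Task 1 = (5 + 4·6 + 13)/6 = 42/6 = 7
te_Task 2 = (1 + 4·2 + 3)/6 = 12/6 = 2
te_Task 3 = (1 + 4·2 + 15)/6 = 24/6 = 4
te_Task 4 = (2 + 4·4 + 6)/6 = 24/6 = 4

Forward pass:
ES_Task 1 = 0; EF_Task 1 = 7
ES_Task 2 = 7; EF_Task 2 = 7+2 = 9
ES_Task 3 = 7; EF_Task 3 = 7+4 = 11
ES_Task 4 = max(EF_Task 2=9, EF_Task 3=11) = 11; EF_Task 4 = 11+4 = 15
Expected project duration μ = 15 days. Critical path: Task 1 → Task 3 → Task 4.

Backward pass:
LF_Task 4 = 15; LS_Task 4 = 15−4 = 11
LF_Task 3 = LS_Task 4 = 11; LS_Task 3 = 11−4 = 7
LF_Task 2 = LS_Task 4 = 11; LS_Task 2 = 11−2 = 9
LF_Task 1 = min(LS_Task 2=9, LS_Task 3=7) = 7; LS_Task 1 = 7−7 = 0
Slack_Task 2 = LS_Task 2 − ES_Task 2 = 9 − 7 = 2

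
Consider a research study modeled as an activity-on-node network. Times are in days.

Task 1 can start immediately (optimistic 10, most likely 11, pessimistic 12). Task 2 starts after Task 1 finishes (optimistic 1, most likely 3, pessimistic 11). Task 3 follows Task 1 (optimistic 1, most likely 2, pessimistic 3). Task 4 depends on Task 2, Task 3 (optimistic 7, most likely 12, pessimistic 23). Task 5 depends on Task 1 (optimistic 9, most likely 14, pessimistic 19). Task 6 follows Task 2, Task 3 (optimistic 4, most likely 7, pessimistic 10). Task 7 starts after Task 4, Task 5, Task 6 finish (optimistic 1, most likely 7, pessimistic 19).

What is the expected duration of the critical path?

te_Task 1 = (10 + 4·11 + 12)/6 = 66/6 = 11
te_Task 2 = (1 + 4·3 + 11)/6 = 24/6 = 4
te_Task 3 = (1 + 4·2 + 3)/6 = 12/6 = 2
te_Task 4 = (7 + 4·12 + 23)/6 = 78/6 = 13
te_Task 5 = (9 + 4·14 + 19)/6 = 84/6 = 14
te_Task 6 = (4 + 4·7 + 10)/6 = 42/6 = 7
te_Task 7 = (1 + 4·7 + 19)/6 = 48/6 = 8

Forward pass:
ES_Task 1 = 0; EF_Task 1 = 11
ES_Task 2 = 11; EF_Task 2 = 11+4 = 15
ES_Task 3 = 11; EF_Task 3 = 11+2 = 13
ES_Task 4 = max(EF_Task 2=15, EF_Task 3=13) = 15; EF_Task 4 = 15+13 = 28
ES_Task 5 = 11; EF_Task 5 = 11+14 = 25
ES_Task 6 = max(EF_Task 2=15, EF_Task 3=13) = 15; EF_Task 6 = 15+7 = 22
ES_Task 7 = max(EF_Task 4=28, EF_Task 5=25, EF_Task 6=22) = 28; EF_Task 7 = 28+8 = 36
Expected project duration μ = 36 days. Critical path: Task 1 → Task 2 → Task 4 → Task 7.

36 days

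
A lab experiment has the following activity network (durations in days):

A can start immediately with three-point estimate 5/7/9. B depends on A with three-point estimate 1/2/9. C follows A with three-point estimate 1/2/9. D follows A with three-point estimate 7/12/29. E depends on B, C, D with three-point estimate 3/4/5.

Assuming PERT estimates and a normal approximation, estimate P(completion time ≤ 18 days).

te_A = (5 + 4·7 + 9)/6 = 42/6 = 7; σ²_A = ((9−5)/6)² = 0.444
te_B = (1 + 4·2 + 9)/6 = 18/6 = 3; σ²_B = ((9−1)/6)² = 1.778
te_C = (1 + 4·2 + 9)/6 = 18/6 = 3; σ²_C = ((9−1)/6)² = 1.778
te_D = (7 + 4·12 + 29)/6 = 84/6 = 14; σ²_D = ((29−7)/6)² = 13.444
te_E = (3 + 4·4 + 5)/6 = 24/6 = 4; σ²_E = ((5−3)/6)² = 0.111

Forward pass:
ES_A = 0; EF_A = 7
ES_B = 7; EF_B = 7+3 = 10
ES_C = 7; EF_C = 7+3 = 10
ES_D = 7; EF_D = 7+14 = 21
ES_E = max(EF_B=10, EF_C=10, EF_D=21) = 21; EF_E = 21+4 = 25
Expected project duration μ = 25 days. Critical path: A → D → E.

Variance along critical path = 0.444 + 13.444 + 0.111 = 14.000; σ = √14.000 = 3.742 days.
Z = (18 − 25) / 3.742 = -1.871
P(T ≤ 18) = Φ(-1.871) ≈ 0.031

0.031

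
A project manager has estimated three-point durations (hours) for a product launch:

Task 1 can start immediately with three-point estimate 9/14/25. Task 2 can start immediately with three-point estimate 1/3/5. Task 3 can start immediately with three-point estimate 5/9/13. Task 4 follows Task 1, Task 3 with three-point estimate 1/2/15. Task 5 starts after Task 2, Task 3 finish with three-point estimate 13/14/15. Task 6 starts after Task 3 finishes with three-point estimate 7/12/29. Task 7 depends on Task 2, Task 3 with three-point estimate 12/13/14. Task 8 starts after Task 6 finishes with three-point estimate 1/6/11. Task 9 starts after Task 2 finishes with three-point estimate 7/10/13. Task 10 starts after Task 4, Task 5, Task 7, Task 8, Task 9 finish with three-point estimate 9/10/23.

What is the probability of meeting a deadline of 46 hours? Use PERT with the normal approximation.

te_Task 1 = (9 + 4·14 + 25)/6 = 90/6 = 15; σ²_Task 1 = ((25−9)/6)² = 7.111
te_Task 2 = (1 + 4·3 + 5)/6 = 18/6 = 3; σ²_Task 2 = ((5−1)/6)² = 0.444
te_Task 3 = (5 + 4·9 + 13)/6 = 54/6 = 9; σ²_Task 3 = ((13−5)/6)² = 1.778
te_Task 4 = (1 + 4·2 + 15)/6 = 24/6 = 4; σ²_Task 4 = ((15−1)/6)² = 5.444
te_Task 5 = (13 + 4·14 + 15)/6 = 84/6 = 14; σ²_Task 5 = ((15−13)/6)² = 0.111
te_Task 6 = (7 + 4·12 + 29)/6 = 84/6 = 14; σ²_Task 6 = ((29−7)/6)² = 13.444
te_Task 7 = (12 + 4·13 + 14)/6 = 78/6 = 13; σ²_Task 7 = ((14−12)/6)² = 0.111
te_Task 8 = (1 + 4·6 + 11)/6 = 36/6 = 6; σ²_Task 8 = ((11−1)/6)² = 2.778
te_Task 9 = (7 + 4·10 + 13)/6 = 60/6 = 10; σ²_Task 9 = ((13−7)/6)² = 1.000
te_Task 10 = (9 + 4·10 + 23)/6 = 72/6 = 12; σ²_Task 10 = ((23−9)/6)² = 5.444

Forward pass:
ES_Task 1 = 0; EF_Task 1 = 15
ES_Task 2 = 0; EF_Task 2 = 3
ES_Task 3 = 0; EF_Task 3 = 9
ES_Task 4 = max(EF_Task 1=15, EF_Task 3=9) = 15; EF_Task 4 = 15+4 = 19
ES_Task 5 = max(EF_Task 2=3, EF_Task 3=9) = 9; EF_Task 5 = 9+14 = 23
ES_Task 6 = 9; EF_Task 6 = 9+14 = 23
ES_Task 7 = max(EF_Task 2=3, EF_Task 3=9) = 9; EF_Task 7 = 9+13 = 22
ES_Task 8 = 23; EF_Task 8 = 23+6 = 29
ES_Task 9 = 3; EF_Task 9 = 3+10 = 13
ES_Task 10 = max(EF_Task 4=19, EF_Task 5=23, EF_Task 7=22, EF_Task 8=29, EF_Task 9=13) = 29; EF_Task 10 = 29+12 = 41
Expected project duration μ = 41 hours. Critical path: Task 3 → Task 6 → Task 8 → Task 10.

Variance along critical path = 1.778 + 13.444 + 2.778 + 5.444 = 23.444; σ = √23.444 = 4.842 hours.
Z = (46 − 41) / 4.842 = 1.033
P(T ≤ 46) = Φ(1.033) ≈ 0.849

0.849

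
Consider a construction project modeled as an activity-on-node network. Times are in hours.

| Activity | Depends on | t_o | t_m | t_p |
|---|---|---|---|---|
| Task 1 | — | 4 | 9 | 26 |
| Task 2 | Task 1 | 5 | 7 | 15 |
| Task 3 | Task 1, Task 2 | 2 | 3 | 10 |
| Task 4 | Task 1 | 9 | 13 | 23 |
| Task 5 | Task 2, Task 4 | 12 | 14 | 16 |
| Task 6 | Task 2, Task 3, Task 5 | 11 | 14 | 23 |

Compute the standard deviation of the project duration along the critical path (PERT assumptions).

4.83 hours

te_Task 1 = (4 + 4·9 + 26)/6 = 66/6 = 11; σ²_Task 1 = ((26−4)/6)² = 13.444
te_Task 2 = (5 + 4·7 + 15)/6 = 48/6 = 8; σ²_Task 2 = ((15−5)/6)² = 2.778
te_Task 3 = (2 + 4·3 + 10)/6 = 24/6 = 4; σ²_Task 3 = ((10−2)/6)² = 1.778
te_Task 4 = (9 + 4·13 + 23)/6 = 84/6 = 14; σ²_Task 4 = ((23−9)/6)² = 5.444
te_Task 5 = (12 + 4·14 + 16)/6 = 84/6 = 14; σ²_Task 5 = ((16−12)/6)² = 0.444
te_Task 6 = (11 + 4·14 + 23)/6 = 90/6 = 15; σ²_Task 6 = ((23−11)/6)² = 4.000

Forward pass:
ES_Task 1 = 0; EF_Task 1 = 11
ES_Task 2 = 11; EF_Task 2 = 11+8 = 19
ES_Task 3 = max(EF_Task 1=11, EF_Task 2=19) = 19; EF_Task 3 = 19+4 = 23
ES_Task 4 = 11; EF_Task 4 = 11+14 = 25
ES_Task 5 = max(EF_Task 2=19, EF_Task 4=25) = 25; EF_Task 5 = 25+14 = 39
ES_Task 6 = max(EF_Task 2=19, EF_Task 3=23, EF_Task 5=39) = 39; EF_Task 6 = 39+15 = 54
Expected project duration μ = 54 hours. Critical path: Task 1 → Task 4 → Task 5 → Task 6.

Variance along critical path = 13.444 + 5.444 + 0.444 + 4.000 = 23.333
σ = √23.333 = 4.830 hours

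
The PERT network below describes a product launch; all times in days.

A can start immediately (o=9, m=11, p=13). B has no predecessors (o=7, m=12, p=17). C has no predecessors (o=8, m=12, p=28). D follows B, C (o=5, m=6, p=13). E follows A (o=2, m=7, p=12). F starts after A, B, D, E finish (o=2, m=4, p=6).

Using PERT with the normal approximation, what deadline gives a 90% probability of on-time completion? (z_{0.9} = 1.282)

te_A = (9 + 4·11 + 13)/6 = 66/6 = 11; σ²_A = ((13−9)/6)² = 0.444
te_B = (7 + 4·12 + 17)/6 = 72/6 = 12; σ²_B = ((17−7)/6)² = 2.778
te_C = (8 + 4·12 + 28)/6 = 84/6 = 14; σ²_C = ((28−8)/6)² = 11.111
te_D = (5 + 4·6 + 13)/6 = 42/6 = 7; σ²_D = ((13−5)/6)² = 1.778
te_E = (2 + 4·7 + 12)/6 = 42/6 = 7; σ²_E = ((12−2)/6)² = 2.778
te_F = (2 + 4·4 + 6)/6 = 24/6 = 4; σ²_F = ((6−2)/6)² = 0.444

Forward pass:
ES_A = 0; EF_A = 11
ES_B = 0; EF_B = 12
ES_C = 0; EF_C = 14
ES_D = max(EF_B=12, EF_C=14) = 14; EF_D = 14+7 = 21
ES_E = 11; EF_E = 11+7 = 18
ES_F = max(EF_A=11, EF_B=12, EF_D=21, EF_E=18) = 21; EF_F = 21+4 = 25
Expected project duration μ = 25 days. Critical path: C → D → F.

Variance along critical path = 11.111 + 1.778 + 0.444 = 13.333; σ = 3.651 days.
D = μ + z·σ = 25 + 1.282·3.651 = 29.7 days

29.7 days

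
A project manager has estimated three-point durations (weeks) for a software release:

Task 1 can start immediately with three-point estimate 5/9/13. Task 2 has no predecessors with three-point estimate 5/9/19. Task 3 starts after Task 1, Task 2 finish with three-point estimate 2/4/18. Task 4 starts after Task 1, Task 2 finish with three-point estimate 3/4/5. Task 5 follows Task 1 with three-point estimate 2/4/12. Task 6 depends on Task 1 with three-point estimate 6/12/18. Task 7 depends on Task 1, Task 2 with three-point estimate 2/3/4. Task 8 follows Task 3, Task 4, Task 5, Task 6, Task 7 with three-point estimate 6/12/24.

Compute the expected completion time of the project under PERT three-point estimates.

34 weeks

te_Task 1 = (5 + 4·9 + 13)/6 = 54/6 = 9
te_Task 2 = (5 + 4·9 + 19)/6 = 60/6 = 10
te_Task 3 = (2 + 4·4 + 18)/6 = 36/6 = 6
te_Task 4 = (3 + 4·4 + 5)/6 = 24/6 = 4
te_Task 5 = (2 + 4·4 + 12)/6 = 30/6 = 5
te_Task 6 = (6 + 4·12 + 18)/6 = 72/6 = 12
te_Task 7 = (2 + 4·3 + 4)/6 = 18/6 = 3
te_Task 8 = (6 + 4·12 + 24)/6 = 78/6 = 13

Forward pass:
ES_Task 1 = 0; EF_Task 1 = 9
ES_Task 2 = 0; EF_Task 2 = 10
ES_Task 3 = max(EF_Task 1=9, EF_Task 2=10) = 10; EF_Task 3 = 10+6 = 16
ES_Task 4 = max(EF_Task 1=9, EF_Task 2=10) = 10; EF_Task 4 = 10+4 = 14
ES_Task 5 = 9; EF_Task 5 = 9+5 = 14
ES_Task 6 = 9; EF_Task 6 = 9+12 = 21
ES_Task 7 = max(EF_Task 1=9, EF_Task 2=10) = 10; EF_Task 7 = 10+3 = 13
ES_Task 8 = max(EF_Task 3=16, EF_Task 4=14, EF_Task 5=14, EF_Task 6=21, EF_Task 7=13) = 21; EF_Task 8 = 21+13 = 34
Expected project duration μ = 34 weeks. Critical path: Task 1 → Task 6 → Task 8.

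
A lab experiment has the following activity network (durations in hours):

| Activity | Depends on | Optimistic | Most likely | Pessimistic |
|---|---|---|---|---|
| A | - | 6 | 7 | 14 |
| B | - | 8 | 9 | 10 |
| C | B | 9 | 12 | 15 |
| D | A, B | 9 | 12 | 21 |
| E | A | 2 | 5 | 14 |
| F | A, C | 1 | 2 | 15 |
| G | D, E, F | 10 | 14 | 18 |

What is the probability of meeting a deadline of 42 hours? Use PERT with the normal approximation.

te_A = (6 + 4·7 + 14)/6 = 48/6 = 8; σ²_A = ((14−6)/6)² = 1.778
te_B = (8 + 4·9 + 10)/6 = 54/6 = 9; σ²_B = ((10−8)/6)² = 0.111
te_C = (9 + 4·12 + 15)/6 = 72/6 = 12; σ²_C = ((15−9)/6)² = 1.000
te_D = (9 + 4·12 + 21)/6 = 78/6 = 13; σ²_D = ((21−9)/6)² = 4.000
te_E = (2 + 4·5 + 14)/6 = 36/6 = 6; σ²_E = ((14−2)/6)² = 4.000
te_F = (1 + 4·2 + 15)/6 = 24/6 = 4; σ²_F = ((15−1)/6)² = 5.444
te_G = (10 + 4·14 + 18)/6 = 84/6 = 14; σ²_G = ((18−10)/6)² = 1.778

Forward pass:
ES_A = 0; EF_A = 8
ES_B = 0; EF_B = 9
ES_C = 9; EF_C = 9+12 = 21
ES_D = max(EF_A=8, EF_B=9) = 9; EF_D = 9+13 = 22
ES_E = 8; EF_E = 8+6 = 14
ES_F = max(EF_A=8, EF_C=21) = 21; EF_F = 21+4 = 25
ES_G = max(EF_D=22, EF_E=14, EF_F=25) = 25; EF_G = 25+14 = 39
Expected project duration μ = 39 hours. Critical path: B → C → F → G.

Variance along critical path = 0.111 + 1.000 + 5.444 + 1.778 = 8.333; σ = √8.333 = 2.887 hours.
Z = (42 − 39) / 2.887 = 1.039
P(T ≤ 42) = Φ(1.039) ≈ 0.851

0.851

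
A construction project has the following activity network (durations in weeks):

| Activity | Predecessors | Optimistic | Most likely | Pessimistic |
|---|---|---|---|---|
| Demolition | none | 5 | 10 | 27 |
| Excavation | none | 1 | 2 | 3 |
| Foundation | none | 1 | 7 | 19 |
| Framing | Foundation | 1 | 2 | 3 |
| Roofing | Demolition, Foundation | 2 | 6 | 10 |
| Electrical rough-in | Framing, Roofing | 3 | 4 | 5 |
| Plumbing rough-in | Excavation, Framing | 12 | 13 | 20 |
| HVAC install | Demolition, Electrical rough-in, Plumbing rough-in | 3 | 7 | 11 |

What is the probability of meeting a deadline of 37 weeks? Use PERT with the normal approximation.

0.954

te_Demolition = (5 + 4·10 + 27)/6 = 72/6 = 12; σ²_Demolition = ((27−5)/6)² = 13.444
te_Excavation = (1 + 4·2 + 3)/6 = 12/6 = 2; σ²_Excavation = ((3−1)/6)² = 0.111
te_Foundation = (1 + 4·7 + 19)/6 = 48/6 = 8; σ²_Foundation = ((19−1)/6)² = 9.000
te_Framing = (1 + 4·2 + 3)/6 = 12/6 = 2; σ²_Framing = ((3−1)/6)² = 0.111
te_Roofing = (2 + 4·6 + 10)/6 = 36/6 = 6; σ²_Roofing = ((10−2)/6)² = 1.778
te_Electrical rough-in = (3 + 4·4 + 5)/6 = 24/6 = 4; σ²_Electrical rough-in = ((5−3)/6)² = 0.111
te_Plumbing rough-in = (12 + 4·13 + 20)/6 = 84/6 = 14; σ²_Plumbing rough-in = ((20−12)/6)² = 1.778
te_HVAC install = (3 + 4·7 + 11)/6 = 42/6 = 7; σ²_HVAC install = ((11−3)/6)² = 1.778

Forward pass:
ES_Demolition = 0; EF_Demolition = 12
ES_Excavation = 0; EF_Excavation = 2
ES_Foundation = 0; EF_Foundation = 8
ES_Framing = 8; EF_Framing = 8+2 = 10
ES_Roofing = max(EF_Demolition=12, EF_Foundation=8) = 12; EF_Roofing = 12+6 = 18
ES_Electrical rough-in = max(EF_Framing=10, EF_Roofing=18) = 18; EF_Electrical rough-in = 18+4 = 22
ES_Plumbing rough-in = max(EF_Excavation=2, EF_Framing=10) = 10; EF_Plumbing rough-in = 10+14 = 24
ES_HVAC install = max(EF_Demolition=12, EF_Electrical rough-in=22, EF_Plumbing rough-in=24) = 24; EF_HVAC install = 24+7 = 31
Expected project duration μ = 31 weeks. Critical path: Foundation → Framing → Plumbing rough-in → HVAC install.

Variance along critical path = 9.000 + 0.111 + 1.778 + 1.778 = 12.667; σ = √12.667 = 3.559 weeks.
Z = (37 − 31) / 3.559 = 1.686
P(T ≤ 37) = Φ(1.686) ≈ 0.954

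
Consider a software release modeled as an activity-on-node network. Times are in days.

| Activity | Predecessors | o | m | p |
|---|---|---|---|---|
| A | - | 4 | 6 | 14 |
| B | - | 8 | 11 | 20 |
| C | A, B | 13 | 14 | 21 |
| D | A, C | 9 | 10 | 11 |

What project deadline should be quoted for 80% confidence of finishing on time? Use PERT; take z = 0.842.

39.0 days

te_A = (4 + 4·6 + 14)/6 = 42/6 = 7; σ²_A = ((14−4)/6)² = 2.778
te_B = (8 + 4·11 + 20)/6 = 72/6 = 12; σ²_B = ((20−8)/6)² = 4.000
te_C = (13 + 4·14 + 21)/6 = 90/6 = 15; σ²_C = ((21−13)/6)² = 1.778
te_D = (9 + 4·10 + 11)/6 = 60/6 = 10; σ²_D = ((11−9)/6)² = 0.111

Forward pass:
ES_A = 0; EF_A = 7
ES_B = 0; EF_B = 12
ES_C = max(EF_A=7, EF_B=12) = 12; EF_C = 12+15 = 27
ES_D = max(EF_A=7, EF_C=27) = 27; EF_D = 27+10 = 37
Expected project duration μ = 37 days. Critical path: B → C → D.

Variance along critical path = 4.000 + 1.778 + 0.111 = 5.889; σ = 2.427 days.
D = μ + z·σ = 37 + 0.842·2.427 = 39.0 days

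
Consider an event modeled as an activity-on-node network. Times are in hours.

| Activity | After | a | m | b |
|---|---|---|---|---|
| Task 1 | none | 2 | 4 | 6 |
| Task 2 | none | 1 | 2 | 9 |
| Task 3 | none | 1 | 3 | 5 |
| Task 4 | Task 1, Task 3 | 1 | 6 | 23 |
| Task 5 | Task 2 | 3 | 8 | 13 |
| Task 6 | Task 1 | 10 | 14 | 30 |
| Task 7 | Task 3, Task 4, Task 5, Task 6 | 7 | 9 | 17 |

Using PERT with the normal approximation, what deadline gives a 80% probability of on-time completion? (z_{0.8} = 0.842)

33.2 hours

te_Task 1 = (2 + 4·4 + 6)/6 = 24/6 = 4; σ²_Task 1 = ((6−2)/6)² = 0.444
te_Task 2 = (1 + 4·2 + 9)/6 = 18/6 = 3; σ²_Task 2 = ((9−1)/6)² = 1.778
te_Task 3 = (1 + 4·3 + 5)/6 = 18/6 = 3; σ²_Task 3 = ((5−1)/6)² = 0.444
te_Task 4 = (1 + 4·6 + 23)/6 = 48/6 = 8; σ²_Task 4 = ((23−1)/6)² = 13.444
te_Task 5 = (3 + 4·8 + 13)/6 = 48/6 = 8; σ²_Task 5 = ((13−3)/6)² = 2.778
te_Task 6 = (10 + 4·14 + 30)/6 = 96/6 = 16; σ²_Task 6 = ((30−10)/6)² = 11.111
te_Task 7 = (7 + 4·9 + 17)/6 = 60/6 = 10; σ²_Task 7 = ((17−7)/6)² = 2.778

Forward pass:
ES_Task 1 = 0; EF_Task 1 = 4
ES_Task 2 = 0; EF_Task 2 = 3
ES_Task 3 = 0; EF_Task 3 = 3
ES_Task 4 = max(EF_Task 1=4, EF_Task 3=3) = 4; EF_Task 4 = 4+8 = 12
ES_Task 5 = 3; EF_Task 5 = 3+8 = 11
ES_Task 6 = 4; EF_Task 6 = 4+16 = 20
ES_Task 7 = max(EF_Task 3=3, EF_Task 4=12, EF_Task 5=11, EF_Task 6=20) = 20; EF_Task 7 = 20+10 = 30
Expected project duration μ = 30 hours. Critical path: Task 1 → Task 6 → Task 7.

Variance along critical path = 0.444 + 11.111 + 2.778 = 14.333; σ = 3.786 hours.
D = μ + z·σ = 30 + 0.842·3.786 = 33.2 hours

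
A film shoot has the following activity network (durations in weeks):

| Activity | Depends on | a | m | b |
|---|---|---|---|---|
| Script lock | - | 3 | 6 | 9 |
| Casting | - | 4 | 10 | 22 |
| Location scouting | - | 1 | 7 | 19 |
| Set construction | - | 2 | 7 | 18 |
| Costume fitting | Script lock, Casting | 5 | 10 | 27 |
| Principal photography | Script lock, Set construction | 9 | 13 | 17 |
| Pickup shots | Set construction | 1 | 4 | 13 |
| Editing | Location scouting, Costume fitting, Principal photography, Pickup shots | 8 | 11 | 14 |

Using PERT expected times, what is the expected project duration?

te_Script lock = (3 + 4·6 + 9)/6 = 36/6 = 6
te_Casting = (4 + 4·10 + 22)/6 = 66/6 = 11
te_Location scouting = (1 + 4·7 + 19)/6 = 48/6 = 8
te_Set construction = (2 + 4·7 + 18)/6 = 48/6 = 8
te_Costume fitting = (5 + 4·10 + 27)/6 = 72/6 = 12
te_Principal photography = (9 + 4·13 + 17)/6 = 78/6 = 13
te_Pickup shots = (1 + 4·4 + 13)/6 = 30/6 = 5
te_Editing = (8 + 4·11 + 14)/6 = 66/6 = 11

Forward pass:
ES_Script lock = 0; EF_Script lock = 6
ES_Casting = 0; EF_Casting = 11
ES_Location scouting = 0; EF_Location scouting = 8
ES_Set construction = 0; EF_Set construction = 8
ES_Costume fitting = max(EF_Script lock=6, EF_Casting=11) = 11; EF_Costume fitting = 11+12 = 23
ES_Principal photography = max(EF_Script lock=6, EF_Set construction=8) = 8; EF_Principal photography = 8+13 = 21
ES_Pickup shots = 8; EF_Pickup shots = 8+5 = 13
ES_Editing = max(EF_Location scouting=8, EF_Costume fitting=23, EF_Principal photography=21, EF_Pickup shots=13) = 23; EF_Editing = 23+11 = 34
Expected project duration μ = 34 weeks. Critical path: Casting → Costume fitting → Editing.

34 weeks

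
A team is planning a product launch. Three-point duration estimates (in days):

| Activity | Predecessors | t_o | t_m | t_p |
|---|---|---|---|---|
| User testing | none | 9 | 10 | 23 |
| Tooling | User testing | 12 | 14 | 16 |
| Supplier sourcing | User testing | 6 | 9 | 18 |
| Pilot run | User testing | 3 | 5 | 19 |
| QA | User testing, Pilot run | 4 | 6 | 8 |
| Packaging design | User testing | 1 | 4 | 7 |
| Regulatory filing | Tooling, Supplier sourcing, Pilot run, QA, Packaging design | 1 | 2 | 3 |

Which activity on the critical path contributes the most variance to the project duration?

User testing

te_User testing = (9 + 4·10 + 23)/6 = 72/6 = 12; σ²_User testing = ((23−9)/6)² = 5.444
te_Tooling = (12 + 4·14 + 16)/6 = 84/6 = 14; σ²_Tooling = ((16−12)/6)² = 0.444
te_Supplier sourcing = (6 + 4·9 + 18)/6 = 60/6 = 10; σ²_Supplier sourcing = ((18−6)/6)² = 4.000
te_Pilot run = (3 + 4·5 + 19)/6 = 42/6 = 7; σ²_Pilot run = ((19−3)/6)² = 7.111
te_QA = (4 + 4·6 + 8)/6 = 36/6 = 6; σ²_QA = ((8−4)/6)² = 0.444
te_Packaging design = (1 + 4·4 + 7)/6 = 24/6 = 4; σ²_Packaging design = ((7−1)/6)² = 1.000
te_Regulatory filing = (1 + 4·2 + 3)/6 = 12/6 = 2; σ²_Regulatory filing = ((3−1)/6)² = 0.111

Forward pass:
ES_User testing = 0; EF_User testing = 12
ES_Tooling = 12; EF_Tooling = 12+14 = 26
ES_Supplier sourcing = 12; EF_Supplier sourcing = 12+10 = 22
ES_Pilot run = 12; EF_Pilot run = 12+7 = 19
ES_QA = max(EF_User testing=12, EF_Pilot run=19) = 19; EF_QA = 19+6 = 25
ES_Packaging design = 12; EF_Packaging design = 12+4 = 16
ES_Regulatory filing = max(EF_Tooling=26, EF_Supplier sourcing=22, EF_Pilot run=19, EF_QA=25, EF_Packaging design=16) = 26; EF_Regulatory filing = 26+2 = 28
Expected project duration μ = 28 days. Critical path: User testing → Tooling → Regulatory filing.

Variances on critical path: σ²_User testing=5.444, σ²_Tooling=0.444, σ²_Regulatory filing=0.111.
Largest is σ²_User testing = 5.444.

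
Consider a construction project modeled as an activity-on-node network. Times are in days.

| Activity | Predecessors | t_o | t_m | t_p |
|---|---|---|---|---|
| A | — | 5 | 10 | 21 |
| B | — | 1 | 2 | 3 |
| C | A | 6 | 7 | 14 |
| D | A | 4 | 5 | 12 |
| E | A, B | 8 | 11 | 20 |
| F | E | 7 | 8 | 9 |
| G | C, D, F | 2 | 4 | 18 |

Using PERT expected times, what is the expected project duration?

te_A = (5 + 4·10 + 21)/6 = 66/6 = 11
te_B = (1 + 4·2 + 3)/6 = 12/6 = 2
te_C = (6 + 4·7 + 14)/6 = 48/6 = 8
te_D = (4 + 4·5 + 12)/6 = 36/6 = 6
te_E = (8 + 4·11 + 20)/6 = 72/6 = 12
te_F = (7 + 4·8 + 9)/6 = 48/6 = 8
te_G = (2 + 4·4 + 18)/6 = 36/6 = 6

Forward pass:
ES_A = 0; EF_A = 11
ES_B = 0; EF_B = 2
ES_C = 11; EF_C = 11+8 = 19
ES_D = 11; EF_D = 11+6 = 17
ES_E = max(EF_A=11, EF_B=2) = 11; EF_E = 11+12 = 23
ES_F = 23; EF_F = 23+8 = 31
ES_G = max(EF_C=19, EF_D=17, EF_F=31) = 31; EF_G = 31+6 = 37
Expected project duration μ = 37 days. Critical path: A → E → F → G.

37 days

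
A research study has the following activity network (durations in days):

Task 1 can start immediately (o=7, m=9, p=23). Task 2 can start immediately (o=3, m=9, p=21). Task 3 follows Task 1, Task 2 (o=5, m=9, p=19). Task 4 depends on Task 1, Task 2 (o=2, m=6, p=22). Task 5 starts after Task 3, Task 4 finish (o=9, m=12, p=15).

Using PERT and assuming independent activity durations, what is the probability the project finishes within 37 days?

te_Task 1 = (7 + 4·9 + 23)/6 = 66/6 = 11; σ²_Task 1 = ((23−7)/6)² = 7.111
te_Task 2 = (3 + 4·9 + 21)/6 = 60/6 = 10; σ²_Task 2 = ((21−3)/6)² = 9.000
te_Task 3 = (5 + 4·9 + 19)/6 = 60/6 = 10; σ²_Task 3 = ((19−5)/6)² = 5.444
te_Task 4 = (2 + 4·6 + 22)/6 = 48/6 = 8; σ²_Task 4 = ((22−2)/6)² = 11.111
te_Task 5 = (9 + 4·12 + 15)/6 = 72/6 = 12; σ²_Task 5 = ((15−9)/6)² = 1.000

Forward pass:
ES_Task 1 = 0; EF_Task 1 = 11
ES_Task 2 = 0; EF_Task 2 = 10
ES_Task 3 = max(EF_Task 1=11, EF_Task 2=10) = 11; EF_Task 3 = 11+10 = 21
ES_Task 4 = max(EF_Task 1=11, EF_Task 2=10) = 11; EF_Task 4 = 11+8 = 19
ES_Task 5 = max(EF_Task 3=21, EF_Task 4=19) = 21; EF_Task 5 = 21+12 = 33
Expected project duration μ = 33 days. Critical path: Task 1 → Task 3 → Task 5.

Variance along critical path = 7.111 + 5.444 + 1.000 = 13.556; σ = √13.556 = 3.682 days.
Z = (37 − 33) / 3.682 = 1.086
P(T ≤ 37) = Φ(1.086) ≈ 0.861

0.861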